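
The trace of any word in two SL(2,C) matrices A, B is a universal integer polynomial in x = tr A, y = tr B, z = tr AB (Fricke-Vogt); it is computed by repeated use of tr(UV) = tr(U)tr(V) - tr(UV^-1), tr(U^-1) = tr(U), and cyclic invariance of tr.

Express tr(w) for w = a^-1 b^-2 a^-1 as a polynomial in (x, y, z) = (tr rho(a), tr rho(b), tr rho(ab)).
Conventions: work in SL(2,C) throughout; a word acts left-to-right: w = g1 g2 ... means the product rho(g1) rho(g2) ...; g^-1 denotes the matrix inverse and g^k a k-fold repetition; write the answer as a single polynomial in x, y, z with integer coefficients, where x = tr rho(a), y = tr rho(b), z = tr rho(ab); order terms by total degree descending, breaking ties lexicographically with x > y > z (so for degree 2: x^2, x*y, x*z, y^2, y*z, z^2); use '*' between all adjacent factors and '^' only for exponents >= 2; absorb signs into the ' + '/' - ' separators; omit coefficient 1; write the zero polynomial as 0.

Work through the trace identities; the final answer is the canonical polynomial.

x*y*z - x^2 - y^2 + 2

next, trace(a^-1) = trace(a) = x
and trace(a^-1 b) = trace(b)*trace(a) - trace(b a)   [inverse elimination on a] = x*y - z
trace(b^-1 a^-1) = trace(a^-1)*trace(b) - trace(a^-1 b)   [inverse elimination on b] = z
and trace(b^-1 a^-2) = trace(b^-1 a^-1)*trace(a) - trace(b^-1)   [inverse elimination on a] = x*z - y
next, trace(a^-2) = trace(a^-1)*trace(a) - trace(1)   [inverse elimination on a] = x^2 - 2
trace(a^-1 b^-2 a^-1) = trace(b^-1 a^-2)*trace(b) - trace(b^-1 a^-2 b)   [inverse elimination on b] = x*y*z - x^2 - y^2 + 2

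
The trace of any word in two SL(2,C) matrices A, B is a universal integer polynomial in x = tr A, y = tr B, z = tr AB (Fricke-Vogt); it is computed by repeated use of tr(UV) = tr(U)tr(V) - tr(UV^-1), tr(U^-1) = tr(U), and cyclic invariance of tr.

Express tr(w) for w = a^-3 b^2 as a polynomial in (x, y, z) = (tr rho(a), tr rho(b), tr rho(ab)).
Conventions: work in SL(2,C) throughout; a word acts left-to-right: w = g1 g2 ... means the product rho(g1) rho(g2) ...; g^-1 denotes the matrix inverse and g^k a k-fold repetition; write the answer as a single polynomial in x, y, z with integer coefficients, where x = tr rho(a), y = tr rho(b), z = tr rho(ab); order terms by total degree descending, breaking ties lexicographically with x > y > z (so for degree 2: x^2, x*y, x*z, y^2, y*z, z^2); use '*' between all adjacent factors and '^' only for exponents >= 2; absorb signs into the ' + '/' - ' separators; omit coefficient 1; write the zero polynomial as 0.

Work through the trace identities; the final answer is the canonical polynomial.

so trace(b^2) = trace(b) * trace(b) - trace(1) = y^2 - 2
so trace(b^2 a) = trace(b) * trace(a b) - trace(a) = y*z - x
reduce: trace(b^2 a^-1) = trace(b^2) * trace(a) - trace(b^2 a) = x*y^2 - y*z - x
trace(a^-1 b^2 a^-1) = trace(b^2 a^-1) * trace(a) - trace(b^2) = x^2*y^2 - x*y*z - x^2 - y^2 + 2
reduce: trace(a^-3 b^2) = trace(a^-1 b^2 a^-1) * trace(a) - trace(a^-1 b^2) = x^3*y^2 - x^2*y*z - x^3 - 2*x*y^2 + y*z + 3*x

x^3*y^2 - x^2*y*z - x^3 - 2*x*y^2 + y*z + 3*x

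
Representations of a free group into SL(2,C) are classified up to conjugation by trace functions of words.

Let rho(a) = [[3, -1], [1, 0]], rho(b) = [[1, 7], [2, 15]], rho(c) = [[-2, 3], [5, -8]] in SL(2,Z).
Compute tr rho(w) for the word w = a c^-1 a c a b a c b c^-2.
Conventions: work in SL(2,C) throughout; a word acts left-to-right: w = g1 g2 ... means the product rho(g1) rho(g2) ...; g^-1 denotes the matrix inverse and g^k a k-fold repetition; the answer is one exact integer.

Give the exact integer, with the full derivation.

rho(a) = [[3, -1], [1, 0]]
... * rho(c^-1) = [[-8, -3], [-5, -2]]  ->  [[-19, -7], [-8, -3]]
... * rho(a) = [[3, -1], [1, 0]]  ->  [[-64, 19], [-27, 8]]
... * rho(c) = [[-2, 3], [5, -8]]  ->  [[223, -344], [94, -145]]
... * rho(a) = [[3, -1], [1, 0]]  ->  [[325, -223], [137, -94]]
... * rho(b) = [[1, 7], [2, 15]]  ->  [[-121, -1070], [-51, -451]]
... * rho(a) = [[3, -1], [1, 0]]  ->  [[-1433, 121], [-604, 51]]
... * rho(c) = [[-2, 3], [5, -8]]  ->  [[3471, -5267], [1463, -2220]]
... * rho(b) = [[1, 7], [2, 15]]  ->  [[-7063, -54708], [-2977, -23059]]
... * rho(c^-1) = [[-8, -3], [-5, -2]]  ->  [[330044, 130605], [139111, 55049]]
... * rho(c^-1) = [[-8, -3], [-5, -2]]  ->  [[-3293377, -1251342], [-1388133, -527431]]
tr = -3293377 + -527431 = -3820808

-3820808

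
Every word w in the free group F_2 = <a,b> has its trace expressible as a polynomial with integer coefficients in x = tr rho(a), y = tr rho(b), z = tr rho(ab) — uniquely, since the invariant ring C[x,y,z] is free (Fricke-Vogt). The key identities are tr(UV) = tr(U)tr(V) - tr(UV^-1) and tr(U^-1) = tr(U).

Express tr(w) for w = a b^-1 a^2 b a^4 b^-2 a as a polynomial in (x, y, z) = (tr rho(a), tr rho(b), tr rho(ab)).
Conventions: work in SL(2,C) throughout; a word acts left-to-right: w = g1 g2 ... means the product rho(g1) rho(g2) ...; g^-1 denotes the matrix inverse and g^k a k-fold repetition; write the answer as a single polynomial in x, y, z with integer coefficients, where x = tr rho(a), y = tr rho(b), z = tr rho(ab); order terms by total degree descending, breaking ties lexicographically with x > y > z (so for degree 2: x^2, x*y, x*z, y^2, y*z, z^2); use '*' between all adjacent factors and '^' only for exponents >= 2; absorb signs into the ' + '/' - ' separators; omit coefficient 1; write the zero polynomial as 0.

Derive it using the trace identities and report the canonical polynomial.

so tr(a b a) = tr(a) * tr(b a) - tr(b)   [square of a] = x*z - y
tr(a b a^2) = tr(a) * tr(a b a) - tr(a b)   [square of a] = x^2*z - x*y - z
reduce: tr(a^3 b a) = tr(a) * tr(a b a^2) - tr(a b a)   [square of a] = x^3*z - x^2*y - 2*x*z + y
tr(b a^5) = tr(a) * tr(a^3 b a) - tr(a^3 b)   [square of a] = x^4*z - x^3*y - 3*x^2*z + 2*x*y + z
reduce: tr(a b a^5) = tr(a) * tr(b a^5) - tr(b a^4)   [square of a] = x^5*z - x^4*y - 4*x^3*z + 3*x^2*y + 3*x*z - y
so tr(b a^7) = tr(a) * tr(a b a^5) - tr(a b a^4)   [square of a] = x^6*z - x^5*y - 5*x^4*z + 4*x^3*y + 6*x^2*z - 3*x*y - z
reduce: tr(a^4 b a^4) = tr(a) * tr(b a^7) - tr(b a^6)   [square of a] = x^7*z - x^6*y - 6*x^5*z + 5*x^4*y + 10*x^3*z - 6*x^2*y - 4*x*z + y
so tr(b a b a) = tr(b a) * tr(b a) - tr(1)   [split at a repeated b] = z^2 - 2
tr(b a b) = tr(b) * tr(a b) - tr(a)   [square of b] = y*z - x
tr(b a^2 b a) = tr(a) * tr(b a b a) - tr(b a b)   [square of a] = x*z^2 - y*z - x
tr(b^2) = tr(b) * tr(b) - tr(1)   [square of b] = y^2 - 2
tr(b a^2 b) = tr(a) * tr(b^2 a) - tr(b^2)   [square of a] = x*y*z - x^2 - y^2 + 2
so tr(a b a^2 b a) = tr(a) * tr(b a^2 b a) - tr(b a^2 b)   [square of a] = x^2*z^2 - 2*x*y*z + y^2 - 2
tr(b a^3 b a^2) = tr(a) * tr(a b a^2 b a) - tr(a b a^2 b)   [square of a] = x^3*z^2 - 2*x^2*y*z + x*y^2 - x*z^2 + y*z - x
so tr(b a^3 b a) = tr(a) * tr(b a b a^2) - tr(b a b a)   [square of a] = x^2*z^2 - x*y*z - x^2 - z^2 + 2
so tr(a b a^3 b a^2) = tr(a) * tr(b a^3 b a^2) - tr(b a^3 b a)   [square of a] = x^4*z^2 - 2*x^3*y*z + x^2*y^2 - 2*x^2*z^2 + 2*x*y*z + z^2 - 2
so tr(a b a^4 b a^2) = tr(a) * tr(a b a^3 b a^2) - tr(a b a^3 b a)   [square of a] = x^5*z^2 - 2*x^4*y*z + x^3*y^2 - 3*x^3*z^2 + 4*x^2*y*z - x*y^2 + 2*x*z^2 - y*z - x
tr(b a^4 b a) = tr(a) * tr(a b a b a^2) - tr(a b a b a)   [square of a] = x^3*z^2 - x^2*y*z - x^3 - 2*x*z^2 + y*z + 3*x
so tr(b^2 a^3) = tr(a) * tr(a b^2 a) - tr(a b^2)   [square of a] = x^2*y*z - x^3 - x*y^2 - y*z + 3*x
so tr(b a^4 b) = tr(a) * tr(b^2 a^3) - tr(b^2 a^2)   [square of a] = x^3*y*z - x^4 - x^2*y^2 - 2*x*y*z + 4*x^2 + y^2 - 2
reduce: tr(a b a^4 b a) = tr(a) * tr(b a^4 b a) - tr(b a^4 b)   [square of a] = x^4*z^2 - 2*x^3*y*z + x^2*y^2 - 2*x^2*z^2 + 3*x*y*z - x^2 - y^2 + 2
tr(a^4 b a^4 b) = tr(a) * tr(a b a^4 b a^2) - tr(a b a^4 b a)   [square of a] = x^6*z^2 - 2*x^5*y*z + x^4*y^2 - 4*x^4*z^2 + 6*x^3*y*z - 2*x^2*y^2 + 4*x^2*z^2 - 4*x*y*z + y^2 - 2
tr(a^2 b a^4 b^-1 a^2) = tr(a^4 b a^4) * tr(b) - tr(a^4 b a^4 b)   [inverse elimination on b] = x^7*y*z - x^6*y^2 - x^6*z^2 - 4*x^5*y*z + 4*x^4*y^2 + 4*x^4*z^2 + 4*x^3*y*z - 4*x^2*y^2 - 4*x^2*z^2 + 2
tr(b a^2 b a^5) = tr(a) * tr(b a^2 b a^4) - tr(b a^2 b a^3)   [square of a] = x^5*z^2 - 2*x^4*y*z + x^3*y^2 - 3*x^3*z^2 + 5*x^2*y*z - x^3 - 2*x*y^2 + x*z^2 - y*z + 3*x
reduce: tr(a^2 b a^2 b a^4) = tr(a) * tr(b a^2 b a^5) - tr(b a^2 b a^4)   [square of a] = x^6*z^2 - 2*x^5*y*z + x^4*y^2 - 4*x^4*z^2 + 7*x^3*y*z - x^4 - 3*x^2*y^2 + 3*x^2*z^2 - 4*x*y*z + 4*x^2 + y^2 - 2
tr(b a b a b a) = tr(a b) * tr(a b a b) - tr(a^-1 b^-1)   [split at a repeated a] = z^3 - 3*z
tr(b a b a b) = tr(b) * tr(a b a b) - tr(a b a)   [square of b] = y*z^2 - x*z - y
tr(b a b a b a^2) = tr(a) * tr(b a b a b a) - tr(b a b a b)   [square of a] = x*z^3 - y*z^2 - 2*x*z + y
tr(b a^3 b a b a) = tr(a) * tr(b a b a b a^2) - tr(b a b a b a)   [square of a] = x^2*z^3 - x*y*z^2 - 2*x^2*z - z^3 + x*y + 3*z
tr(b a^3 b a b) = tr(b) * tr(a^3 b a b) - tr(a^3 b a)   [square of b] = x^2*y*z^2 - x^3*z - x*y^2*z - y*z^2 + 2*x*z + y
so tr(b a^2 b a^3 b a) = tr(a) * tr(b a^3 b a b a) - tr(b a^3 b a b)   [square of a] = x^3*z^3 - 2*x^2*y*z^2 - x^3*z + x*y^2*z - x*z^3 + x^2*y + y*z^2 + x*z - y
tr(b a^2 b^2 a) = tr(b) * tr(a b a^2 b) - tr(a b a^2)   [square of b] = x*y*z^2 - x^2*z - y^2*z + z
reduce: tr(b a^2 b^2) = tr(b) * tr(b a^2 b) - tr(b a^2)   [square of b] = x*y^2*z - x^2*y - y^3 - x*z + 3*y
reduce: tr(a b^2 a^2 b a) = tr(a) * tr(b a^2 b^2 a) - tr(b a^2 b^2)   [square of a] = x^2*y*z^2 - x^3*z - 2*x*y^2*z + x^2*y + y^3 + 2*x*z - 3*y
so tr(a b^2 a^2 b) = tr(b) * tr(a^2 b a b) - tr(a^2 b a)   [square of b] = x*y*z^2 - x^2*z - y^2*z + z
tr(b a^2 b a^3 b) = tr(a) * tr(a b^2 a^2 b a) - tr(a b^2 a^2 b)   [square of a] = x^3*y*z^2 - x^4*z - 2*x^2*y^2*z + x^3*y + x*y^3 - x*y*z^2 + 3*x^2*z + y^2*z - 3*x*y - z
tr(b a^2 b a^2 b a^3) = tr(a) * tr(b a^2 b a^3 b a) - tr(b a^2 b a^3 b)   [square of a] = x^4*z^3 - 3*x^3*y*z^2 + 3*x^2*y^2*z - x^2*z^3 - x*y^3 + 2*x*y*z^2 - 2*x^2*z - y^2*z + 2*x*y + z
tr(b a^2 b a^2 b a) = tr(a) * tr(b a^2 b a b a) - tr(b a^2 b a b)   [square of a] = x^2*z^3 - 2*x*y*z^2 - x^2*z + y^2*z + x*y - z
tr(b a^2 b a^2 b a^2) = tr(a) * tr(b a^2 b a^2 b a) - tr(b a^2 b a^2 b)   [square of a] = x^3*z^3 - 3*x^2*y*z^2 + 3*x*y^2*z - y^3 - 3*x*z + 3*y
so tr(a^2 b a^2 b a^4 b) = tr(a) * tr(b a^2 b a^2 b a^3) - tr(b a^2 b a^2 b a^2)   [square of a] = x^5*z^3 - 3*x^4*y*z^2 + 3*x^3*y^2*z - 2*x^3*z^3 - x^2*y^3 + 5*x^2*y*z^2 - 2*x^3*z - 4*x*y^2*z + 2*x^2*y + y^3 + 4*x*z - 3*y
reduce: tr(a^2 b a^4 b^-1 a^2 b) = tr(a^2 b a^2 b a^4) * tr(b) - tr(a^2 b a^2 b a^4 b)   [inverse elimination on b] = x^6*y*z^2 - 2*x^5*y^2*z - x^5*z^3 + x^4*y^3 - x^4*y*z^2 + 4*x^3*y^2*z + 2*x^3*z^3 - x^4*y - 2*x^2*y^3 - 2*x^2*y*z^2 + 2*x^3*z + 2*x^2*y - 4*x*z + y
reduce: tr(a^2 b^-1 a^2 b a^4 b^-1) = tr(a^2 b a^4 b^-1 a^2) * tr(b) - tr(a^2 b a^4 b^-1 a^2 b)   [inverse elimination on b] = x^7*y^2*z - x^6*y^3 - 2*x^6*y*z^2 - 2*x^5*y^2*z + x^5*z^3 + 3*x^4*y^3 + 5*x^4*y*z^2 - 2*x^3*z^3 + x^4*y - 2*x^2*y^3 - 2*x^2*y*z^2 - 2*x^3*z - 2*x^2*y + 4*x*z + y
so tr(a^2 b^-1 a^2 b a^4) = tr(a^2 b a^6) * tr(b) - tr(a^2 b a^6 b)   [inverse elimination on b] = x^7*y*z - x^6*y^2 - x^6*z^2 - 4*x^5*y*z + 4*x^4*y^2 + 4*x^4*z^2 + 3*x^3*y*z + x^4 - 3*x^2*y^2 - 3*x^2*z^2 - 4*x^2 + 2
so tr(a b^-1 a^2 b a^4 b^-2 a) = tr(a^2 b^-1 a^2 b a^4 b^-1) * tr(b) - tr(a^2 b^-1 a^2 b a^4)   [inverse elimination on b] = x^7*y^3*z - x^6*y^4 - 2*x^6*y^2*z^2 - x^7*y*z - 2*x^5*y^3*z + x^5*y*z^3 + x^6*y^2 + x^6*z^2 + 3*x^4*y^4 + 5*x^4*y^2*z^2 + 4*x^5*y*z - 2*x^3*y*z^3 - 3*x^4*y^2 - 4*x^4*z^2 - 2*x^2*y^4 - 2*x^2*y^2*z^2 - 5*x^3*y*z - x^4 + x^2*y^2 + 3*x^2*z^2 + 4*x*y*z + 4*x^2 + y^2 - 2

x^7*y^3*z - x^6*y^4 - 2*x^6*y^2*z^2 - x^7*y*z - 2*x^5*y^3*z + x^5*y*z^3 + x^6*y^2 + x^6*z^2 + 3*x^4*y^4 + 5*x^4*y^2*z^2 + 4*x^5*y*z - 2*x^3*y*z^3 - 3*x^4*y^2 - 4*x^4*z^2 - 2*x^2*y^4 - 2*x^2*y^2*z^2 - 5*x^3*y*z - x^4 + x^2*y^2 + 3*x^2*z^2 + 4*x*y*z + 4*x^2 + y^2 - 2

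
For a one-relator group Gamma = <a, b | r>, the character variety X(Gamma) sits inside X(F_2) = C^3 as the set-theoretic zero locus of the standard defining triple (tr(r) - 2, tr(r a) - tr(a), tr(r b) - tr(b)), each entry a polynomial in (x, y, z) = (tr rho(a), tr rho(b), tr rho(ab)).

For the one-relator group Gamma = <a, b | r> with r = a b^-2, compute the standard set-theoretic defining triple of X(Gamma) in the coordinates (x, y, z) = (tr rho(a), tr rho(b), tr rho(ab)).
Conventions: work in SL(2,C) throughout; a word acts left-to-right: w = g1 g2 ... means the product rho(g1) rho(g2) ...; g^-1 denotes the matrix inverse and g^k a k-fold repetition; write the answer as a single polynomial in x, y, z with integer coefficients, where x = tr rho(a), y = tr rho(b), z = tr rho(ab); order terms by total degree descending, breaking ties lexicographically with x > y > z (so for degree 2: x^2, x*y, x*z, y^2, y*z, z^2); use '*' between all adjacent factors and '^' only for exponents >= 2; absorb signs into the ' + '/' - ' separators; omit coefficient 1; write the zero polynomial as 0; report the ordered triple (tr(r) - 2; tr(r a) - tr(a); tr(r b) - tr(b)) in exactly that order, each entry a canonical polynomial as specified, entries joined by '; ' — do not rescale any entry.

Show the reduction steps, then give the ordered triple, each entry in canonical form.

reduce: tr(b^-1 a) = tr(a) tr(b) - tr(a b) = x*y - z
tr(a b^-2) = tr(b^-1 a) tr(b) - tr(b^-1 a b) = x*y^2 - y*z - x
tr(a^2) = tr(a) tr(a) - tr(1)   [square of a] = x^2 - 2
reduce: tr(a^2 b) = tr(a) tr(b a) - tr(b)   [square of a] = x*z - y
tr(a^2 b^-1) = tr(a^2) tr(b) - tr(a^2 b)   [inverse elimination on b] = x^2*y - x*z - y
tr(a b^-2 a) = tr(a^2 b^-1) tr(b) - tr(a^2)   [inverse elimination on b] = x^2*y^2 - x*y*z - x^2 - y^2 + 2
assemble the triple (tr(r) - 2; tr(r a) - x; tr(r b) - y)

x*y^2 - y*z - x - 2; x^2*y^2 - x*y*z - x^2 - y^2 - x + 2; x*y - y - z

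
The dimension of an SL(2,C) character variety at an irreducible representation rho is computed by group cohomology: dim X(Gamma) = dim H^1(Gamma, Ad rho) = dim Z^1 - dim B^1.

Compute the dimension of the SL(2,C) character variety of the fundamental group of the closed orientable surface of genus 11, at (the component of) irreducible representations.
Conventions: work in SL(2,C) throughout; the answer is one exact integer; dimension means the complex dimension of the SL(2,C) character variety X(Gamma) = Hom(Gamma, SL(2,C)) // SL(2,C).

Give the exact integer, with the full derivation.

60

The genus-11 surface group: 2g = 22 generators, one relator prod [a_i, b_i].
Unconstrained cocycle data is one sl_2 vector per generator (66 dimensions), cut by the relator condition d_2(z) = 0.
d_2 is surjective at irreducible rho (its cokernel H^2 is dual to H^0 = 0), so dim Z^1 = 66 - 3 = 63.
dim B^1 = 3 (coboundaries, injective at irreducible rho).
dim X = dim H^1 = 63 - 3 = 60.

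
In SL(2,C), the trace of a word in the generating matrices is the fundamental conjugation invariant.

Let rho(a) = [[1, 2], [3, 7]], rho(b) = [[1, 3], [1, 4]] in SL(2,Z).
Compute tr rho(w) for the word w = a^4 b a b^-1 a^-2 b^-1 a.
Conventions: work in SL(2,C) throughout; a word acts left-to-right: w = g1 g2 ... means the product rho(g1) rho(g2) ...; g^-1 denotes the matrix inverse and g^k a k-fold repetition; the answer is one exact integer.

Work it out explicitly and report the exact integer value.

-104556690

rho(a) = [[1, 2], [3, 7]]
... * rho(a) = [[1, 2], [3, 7]]  ->  [[7, 16], [24, 55]]
... * rho(a) = [[1, 2], [3, 7]]  ->  [[55, 126], [189, 433]]
... * rho(a) = [[1, 2], [3, 7]]  ->  [[433, 992], [1488, 3409]]
... * rho(b) = [[1, 3], [1, 4]]  ->  [[1425, 5267], [4897, 18100]]
... * rho(a) = [[1, 2], [3, 7]]  ->  [[17226, 39719], [59197, 136494]]
... * rho(b^-1) = [[4, -3], [-1, 1]]  ->  [[29185, -11959], [100294, -41097]]
... * rho(a^-1) = [[7, -2], [-3, 1]]  ->  [[240172, -70329], [825349, -241685]]
... * rho(a^-1) = [[7, -2], [-3, 1]]  ->  [[1892191, -550673], [6502498, -1892383]]
... * rho(b^-1) = [[4, -3], [-1, 1]]  ->  [[8119437, -6227246], [27902375, -21399877]]
... * rho(a) = [[1, 2], [3, 7]]  ->  [[-10562301, -27351848], [-36297256, -93994389]]
tr = -10562301 + -93994389 = -104556690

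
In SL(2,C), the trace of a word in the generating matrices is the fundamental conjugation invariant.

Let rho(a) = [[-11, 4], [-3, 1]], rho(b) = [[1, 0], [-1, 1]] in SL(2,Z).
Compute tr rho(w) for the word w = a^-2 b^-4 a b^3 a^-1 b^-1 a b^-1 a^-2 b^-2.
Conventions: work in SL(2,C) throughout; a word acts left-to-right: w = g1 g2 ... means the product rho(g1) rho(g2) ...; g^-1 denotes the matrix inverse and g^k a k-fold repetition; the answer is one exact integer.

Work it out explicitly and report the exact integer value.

rho(a^-1) = [[1, -4], [3, -11]]
... * rho(a^-1) = [[1, -4], [3, -11]]  ->  [[-11, 40], [-30, 109]]
... * rho(b^-1) = [[1, 0], [1, 1]]  ->  [[29, 40], [79, 109]]
... * rho(b^-1) = [[1, 0], [1, 1]]  ->  [[69, 40], [188, 109]]
... * rho(b^-1) = [[1, 0], [1, 1]]  ->  [[109, 40], [297, 109]]
... * rho(b^-1) = [[1, 0], [1, 1]]  ->  [[149, 40], [406, 109]]
... * rho(a) = [[-11, 4], [-3, 1]]  ->  [[-1759, 636], [-4793, 1733]]
... * rho(b) = [[1, 0], [-1, 1]]  ->  [[-2395, 636], [-6526, 1733]]
... * rho(b) = [[1, 0], [-1, 1]]  ->  [[-3031, 636], [-8259, 1733]]
... * rho(b) = [[1, 0], [-1, 1]]  ->  [[-3667, 636], [-9992, 1733]]
... * rho(a^-1) = [[1, -4], [3, -11]]  ->  [[-1759, 7672], [-4793, 20905]]
... * rho(b^-1) = [[1, 0], [1, 1]]  ->  [[5913, 7672], [16112, 20905]]
... * rho(a) = [[-11, 4], [-3, 1]]  ->  [[-88059, 31324], [-239947, 85353]]
... * rho(b^-1) = [[1, 0], [1, 1]]  ->  [[-56735, 31324], [-154594, 85353]]
... * rho(a^-1) = [[1, -4], [3, -11]]  ->  [[37237, -117624], [101465, -320507]]
... * rho(a^-1) = [[1, -4], [3, -11]]  ->  [[-315635, 1144916], [-860056, 3119717]]
... * rho(b^-1) = [[1, 0], [1, 1]]  ->  [[829281, 1144916], [2259661, 3119717]]
... * rho(b^-1) = [[1, 0], [1, 1]]  ->  [[1974197, 1144916], [5379378, 3119717]]
tr = 1974197 + 3119717 = 5093914

5093914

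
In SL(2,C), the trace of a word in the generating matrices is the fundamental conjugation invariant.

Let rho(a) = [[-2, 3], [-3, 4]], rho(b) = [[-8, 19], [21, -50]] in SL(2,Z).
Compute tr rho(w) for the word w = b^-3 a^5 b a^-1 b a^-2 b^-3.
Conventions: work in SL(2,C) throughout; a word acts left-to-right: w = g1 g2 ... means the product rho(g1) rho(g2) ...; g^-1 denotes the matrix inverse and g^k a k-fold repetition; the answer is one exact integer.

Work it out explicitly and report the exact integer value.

-5852498537231998

rho(b^-1) = [[-50, -19], [-21, -8]]
... * rho(b^-1) = [[-50, -19], [-21, -8]]  ->  [[2899, 1102], [1218, 463]]
... * rho(b^-1) = [[-50, -19], [-21, -8]]  ->  [[-168092, -63897], [-70623, -26846]]
... * rho(a) = [[-2, 3], [-3, 4]]  ->  [[527875, -759864], [221784, -319253]]
... * rho(a) = [[-2, 3], [-3, 4]]  ->  [[1223842, -1455831], [514191, -611660]]
... * rho(a) = [[-2, 3], [-3, 4]]  ->  [[1919809, -2151798], [806598, -904067]]
... * rho(a) = [[-2, 3], [-3, 4]]  ->  [[2615776, -2847765], [1099005, -1196474]]
... * rho(a) = [[-2, 3], [-3, 4]]  ->  [[3311743, -3543732], [1391412, -1488881]]
... * rho(b) = [[-8, 19], [21, -50]]  ->  [[-100912316, 240109717], [-42397797, 100880878]]
... * rho(a^-1) = [[4, -3], [3, -2]]  ->  [[316679887, -177482486], [133051446, -74568365]]
... * rho(b) = [[-8, 19], [21, -50]]  ->  [[-6260571302, 14891042153], [-2630347233, 6256395724]]
... * rho(a^-1) = [[4, -3], [3, -2]]  ->  [[19630841251, -11000370400], [8247798240, -4621749749]]
... * rho(a^-1) = [[4, -3], [3, -2]]  ->  [[45522253804, -36891782953], [19125943713, -15499895222]]
... * rho(b^-1) = [[-50, -19], [-21, -8]]  ->  [[-1501385248187, -569788558652], [-630799385988, -239393768771]]
... * rho(b^-1) = [[-50, -19], [-21, -8]]  ->  [[87034822141042, 33084628184769], [36567238443591, 13900338483940]]
... * rho(b^-1) = [[-50, -19], [-21, -8]]  ->  [[-5046518298932249, -1918338646157950], [-2120269030342290, -805980238299749]]
tr = -5046518298932249 + -805980238299749 = -5852498537231998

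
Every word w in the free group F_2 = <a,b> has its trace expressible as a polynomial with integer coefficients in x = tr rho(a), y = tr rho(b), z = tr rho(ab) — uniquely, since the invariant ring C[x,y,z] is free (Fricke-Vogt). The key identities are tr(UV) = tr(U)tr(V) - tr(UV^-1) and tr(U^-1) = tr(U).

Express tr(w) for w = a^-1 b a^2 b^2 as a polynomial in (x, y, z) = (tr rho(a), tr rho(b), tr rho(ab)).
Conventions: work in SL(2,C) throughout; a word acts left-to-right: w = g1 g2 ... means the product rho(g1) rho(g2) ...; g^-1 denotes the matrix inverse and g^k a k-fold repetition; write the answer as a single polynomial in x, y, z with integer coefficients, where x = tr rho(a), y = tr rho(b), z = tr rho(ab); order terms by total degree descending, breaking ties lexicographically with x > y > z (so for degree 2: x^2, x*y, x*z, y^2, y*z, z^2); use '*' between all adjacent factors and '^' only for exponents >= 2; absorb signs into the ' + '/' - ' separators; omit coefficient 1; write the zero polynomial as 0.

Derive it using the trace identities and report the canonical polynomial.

x^2*y^2*z - x^3*y - x*y^3 - x*y*z^2 + y^2*z + 3*x*y - z

tr(a^2 b) = tr(a) * tr(b a) - tr(b) = x*z - y
tr(a^2) = tr(a) * tr(a) - tr(1) = x^2 - 2
tr(b a^2 b) = tr(b) * tr(a^2 b) - tr(a^2) = x*y*z - x^2 - y^2 + 2
tr(b a^2 b^2) = tr(b) * tr(b a^2 b) - tr(b a^2) = x*y^2*z - x^2*y - y^3 - x*z + 3*y
tr(b a b a) = tr(b a) * tr(b a) - tr(1)   [split at repeated b] = z^2 - 2
tr(b a b) = tr(b) * tr(a b) - tr(a) = y*z - x
tr(a b a^2 b) = tr(a) * tr(b a b a) - tr(b a b) = x*z^2 - y*z - x
tr(a b a^2) = tr(a) * tr(b a^2) - tr(b a) = x^2*z - x*y - z
tr(b a^2 b^2 a) = tr(b) * tr(a b a^2 b) - tr(a b a^2) = x*y*z^2 - x^2*z - y^2*z + z
tr(a^-1 b a^2 b^2) = tr(b a^2 b^2) * tr(a) - tr(b a^2 b^2 a) = x^2*y^2*z - x^3*y - x*y^3 - x*y*z^2 + y^2*z + 3*x*y - z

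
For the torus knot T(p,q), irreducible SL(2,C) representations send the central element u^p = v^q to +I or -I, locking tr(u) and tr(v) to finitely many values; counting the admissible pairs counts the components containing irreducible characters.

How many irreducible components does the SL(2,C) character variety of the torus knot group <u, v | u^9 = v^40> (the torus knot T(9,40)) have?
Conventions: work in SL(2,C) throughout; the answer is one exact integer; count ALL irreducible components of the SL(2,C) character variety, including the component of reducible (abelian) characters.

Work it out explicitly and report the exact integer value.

Gamma = < u, v | u^9 = v^40 > (torus knot T(9,40)); the central element u^9 = v^40 acts as +I or -I in any irreducible SL(2,C) representation.
On an irreducible component, tr(u) is locked at 2*cos(pi*alpha/9) for some alpha in 1..8, and tr(v) at 2*cos(pi*beta/40) for some beta in 1..39.
u^9 = (-1)^alpha I and v^40 = (-1)^beta I must agree, so alpha and beta have equal parity.
Enumerate parity-matched pairs: 4*20 odd-odd plus 4*19 even-even gives 156.
That is 156 components of irreducible characters, and with the reducible (abelian) component the total is 157.

157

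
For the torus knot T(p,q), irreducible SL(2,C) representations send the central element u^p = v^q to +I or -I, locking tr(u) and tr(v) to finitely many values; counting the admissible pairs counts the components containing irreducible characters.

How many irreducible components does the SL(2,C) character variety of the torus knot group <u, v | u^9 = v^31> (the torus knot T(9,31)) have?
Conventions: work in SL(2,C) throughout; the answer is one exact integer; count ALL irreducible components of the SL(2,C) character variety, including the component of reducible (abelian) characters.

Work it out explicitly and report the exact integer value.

In the torus knot group T(9,31), u^9 = v^31 is central, so an irreducible representation sends it to +I or -I (Schur).
On an irreducible component, tr(u) is locked at 2*cos(pi*alpha/9) for some alpha in 1..8, and tr(v) at 2*cos(pi*beta/31) for some beta in 1..30.
u^9 = (-1)^alpha I and v^31 = (-1)^beta I must agree, so alpha and beta have equal parity.
count pairs: odd alpha (4 choices) x odd beta (15), plus even alpha (4) x even beta (15): 4*15 + 4*15 = 120.
components with irreducible characters: 120; plus the single component of reducible (abelian) characters: total 121.

121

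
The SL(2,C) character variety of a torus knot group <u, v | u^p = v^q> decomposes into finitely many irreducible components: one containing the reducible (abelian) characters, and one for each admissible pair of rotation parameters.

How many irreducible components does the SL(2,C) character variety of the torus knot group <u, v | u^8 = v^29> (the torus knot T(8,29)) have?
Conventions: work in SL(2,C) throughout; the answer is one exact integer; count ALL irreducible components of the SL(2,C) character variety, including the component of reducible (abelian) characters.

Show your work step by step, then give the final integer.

99

Gamma = < u, v | u^8 = v^29 > (torus knot T(8,29)); the central element u^8 = v^29 acts as +I or -I in any irreducible SL(2,C) representation.
This locks tr(u) to 2*cos(pi*alpha/8), alpha in 1..7, and tr(v) to 2*cos(pi*beta/29), beta in 1..28, on each component of irreducible characters.
u^8 = (-1)^alpha I and v^29 = (-1)^beta I must agree, so alpha and beta have equal parity.
count pairs: odd alpha (4 choices) x odd beta (14), plus even alpha (3) x even beta (14): 4*14 + 3*14 = 98.
components with irreducible characters: 98; plus the single component of reducible (abelian) characters: total 99.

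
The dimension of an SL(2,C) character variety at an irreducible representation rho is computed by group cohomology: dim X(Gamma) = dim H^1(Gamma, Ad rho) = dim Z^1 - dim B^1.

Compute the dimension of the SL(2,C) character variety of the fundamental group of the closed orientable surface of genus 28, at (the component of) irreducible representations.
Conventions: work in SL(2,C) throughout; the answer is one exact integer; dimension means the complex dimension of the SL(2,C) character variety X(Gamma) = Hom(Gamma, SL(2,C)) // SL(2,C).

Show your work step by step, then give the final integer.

Gamma = pi_1(Sigma_28) = < a_1, b_1, ..., a_28, b_28 | prod [a_i, b_i] > has 2g = 56 generators and 1 relator.
Before the relator condition, cocycle space has dim 3*56 = 168.
H^2 = coker(d_2) is dual to H^0 = 0 at irreducible rho (Poincare duality), so d_2 is onto: dim Z^1 = 165.
As always at irreducible rho, dim B^1 = 3.
dim X = dim H^1 = 165 - 3 = 162.

162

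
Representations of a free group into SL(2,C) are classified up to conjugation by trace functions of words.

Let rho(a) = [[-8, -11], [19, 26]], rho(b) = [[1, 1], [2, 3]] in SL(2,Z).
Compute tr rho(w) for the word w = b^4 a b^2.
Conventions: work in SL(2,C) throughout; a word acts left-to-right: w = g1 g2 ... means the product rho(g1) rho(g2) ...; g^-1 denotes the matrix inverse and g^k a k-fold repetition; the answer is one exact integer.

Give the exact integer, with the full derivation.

48498

rho(b) = [[1, 1], [2, 3]]
... * rho(b) = [[1, 1], [2, 3]]  ->  [[3, 4], [8, 11]]
... * rho(b) = [[1, 1], [2, 3]]  ->  [[11, 15], [30, 41]]
... * rho(b) = [[1, 1], [2, 3]]  ->  [[41, 56], [112, 153]]
... * rho(a) = [[-8, -11], [19, 26]]  ->  [[736, 1005], [2011, 2746]]
... * rho(b) = [[1, 1], [2, 3]]  ->  [[2746, 3751], [7503, 10249]]
... * rho(b) = [[1, 1], [2, 3]]  ->  [[10248, 13999], [28001, 38250]]
tr = 10248 + 38250 = 48498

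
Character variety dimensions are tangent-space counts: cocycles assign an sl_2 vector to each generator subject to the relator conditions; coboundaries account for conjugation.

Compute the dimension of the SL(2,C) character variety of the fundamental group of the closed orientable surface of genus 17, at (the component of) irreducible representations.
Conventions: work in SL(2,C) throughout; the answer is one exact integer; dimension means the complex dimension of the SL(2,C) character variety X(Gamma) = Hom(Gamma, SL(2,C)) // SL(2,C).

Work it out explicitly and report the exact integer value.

pi_1 of the closed genus-17 surface has 34 generators bound by the single product-of-commutators relator.
A cocycle assigns one sl_2 vector per generator subject to the relator condition d_2(z) = 0: dim of the unconstrained space is 3*2g = 102.
At an irreducible rho, H^2 = coker(d_2) vanishes (Poincare duality: H^2 is dual to H^0 = invariants = 0), so d_2 is surjective onto sl_2 and dim Z^1 = 102 - 3 = 99.
dim B^1 = 3 (coboundaries, injective at irreducible rho).
dim H^1 = 99 - 3 = 96 = dim X.

96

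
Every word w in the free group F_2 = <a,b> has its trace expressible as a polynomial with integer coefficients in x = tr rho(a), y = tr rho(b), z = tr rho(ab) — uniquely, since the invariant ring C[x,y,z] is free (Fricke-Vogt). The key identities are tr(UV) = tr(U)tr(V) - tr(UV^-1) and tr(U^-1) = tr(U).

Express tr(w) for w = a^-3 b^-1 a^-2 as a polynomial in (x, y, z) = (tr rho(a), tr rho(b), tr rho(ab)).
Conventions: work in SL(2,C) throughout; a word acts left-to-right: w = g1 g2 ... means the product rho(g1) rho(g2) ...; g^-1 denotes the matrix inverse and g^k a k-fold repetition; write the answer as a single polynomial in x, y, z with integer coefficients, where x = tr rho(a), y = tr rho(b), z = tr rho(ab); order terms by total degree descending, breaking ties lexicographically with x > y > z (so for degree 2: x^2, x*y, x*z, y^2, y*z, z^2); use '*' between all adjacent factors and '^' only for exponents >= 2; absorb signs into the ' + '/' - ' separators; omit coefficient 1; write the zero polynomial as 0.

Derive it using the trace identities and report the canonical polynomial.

x^4*z - x^3*y - 3*x^2*z + 2*x*y + z

tr(b^-1) = tr(b) = y
tr(b^-1 a) = tr(a) tr(b) - tr(a b)   [inverse elimination on b] = x*y - z
tr(b^-1 a^-1) = tr(b^-1) tr(a) - tr(b^-1 a)   [inverse elimination on a] = z
tr(a^-2 b^-1) = tr(b^-1 a^-1) tr(a) - tr(b^-1)   [inverse elimination on a] = x*z - y
tr(b^-1 a^-3) = tr(a^-2 b^-1) tr(a) - tr(a^-2 b^-1 a)   [inverse elimination on a] = x^2*z - x*y - z
tr(a^-2 b^-1 a^-2) = tr(b^-1 a^-3) tr(a) - tr(b^-1 a^-2)   [inverse elimination on a] = x^3*z - x^2*y - 2*x*z + y
tr(a^-3 b^-1 a^-2) = tr(a^-2 b^-1 a^-2) tr(a) - tr(a^-2 b^-1 a^-1)   [inverse elimination on a] = x^4*z - x^3*y - 3*x^2*z + 2*x*y + z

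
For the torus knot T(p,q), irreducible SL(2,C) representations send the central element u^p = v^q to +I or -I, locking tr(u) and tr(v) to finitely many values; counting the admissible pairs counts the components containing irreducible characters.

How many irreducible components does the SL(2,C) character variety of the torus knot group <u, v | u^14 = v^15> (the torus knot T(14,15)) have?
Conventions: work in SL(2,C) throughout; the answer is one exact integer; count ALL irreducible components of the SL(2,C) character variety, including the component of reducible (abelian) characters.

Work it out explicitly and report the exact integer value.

In the torus knot group T(14,15), u^14 = v^15 is central, so an irreducible representation sends it to +I or -I (Schur).
On an irreducible component, tr(u) is locked at 2*cos(pi*alpha/14) for some alpha in 1..13, and tr(v) at 2*cos(pi*beta/15) for some beta in 1..14.
Consistency of u^14 = (-1)^alpha I with v^15 = (-1)^beta I forces alpha = beta (mod 2).
Enumerate parity-matched pairs: 7*7 odd-odd plus 6*7 even-even gives 91.
components with irreducible characters: 91; plus the single component of reducible (abelian) characters: total 92.

92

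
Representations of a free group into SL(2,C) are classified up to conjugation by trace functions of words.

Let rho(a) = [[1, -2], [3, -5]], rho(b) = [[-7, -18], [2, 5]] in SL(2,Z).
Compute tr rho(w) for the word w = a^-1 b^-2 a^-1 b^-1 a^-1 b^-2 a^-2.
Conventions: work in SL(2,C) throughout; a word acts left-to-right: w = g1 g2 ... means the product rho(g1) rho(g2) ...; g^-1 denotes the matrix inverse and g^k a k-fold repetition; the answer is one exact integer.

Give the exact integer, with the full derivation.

rho(a^-1) = [[-5, 2], [-3, 1]]
... * rho(b^-1) = [[5, 18], [-2, -7]]  ->  [[-29, -104], [-17, -61]]
... * rho(b^-1) = [[5, 18], [-2, -7]]  ->  [[63, 206], [37, 121]]
... * rho(a^-1) = [[-5, 2], [-3, 1]]  ->  [[-933, 332], [-548, 195]]
... * rho(b^-1) = [[5, 18], [-2, -7]]  ->  [[-5329, -19118], [-3130, -11229]]
... * rho(a^-1) = [[-5, 2], [-3, 1]]  ->  [[83999, -29776], [49337, -17489]]
... * rho(b^-1) = [[5, 18], [-2, -7]]  ->  [[479547, 1720414], [281663, 1010489]]
... * rho(b^-1) = [[5, 18], [-2, -7]]  ->  [[-1043093, -3411052], [-612663, -2003489]]
... * rho(a^-1) = [[-5, 2], [-3, 1]]  ->  [[15448621, -5497238], [9073782, -3228815]]
... * rho(a^-1) = [[-5, 2], [-3, 1]]  ->  [[-60751391, 25400004], [-35682465, 14918749]]
tr = -60751391 + 14918749 = -45832642

-45832642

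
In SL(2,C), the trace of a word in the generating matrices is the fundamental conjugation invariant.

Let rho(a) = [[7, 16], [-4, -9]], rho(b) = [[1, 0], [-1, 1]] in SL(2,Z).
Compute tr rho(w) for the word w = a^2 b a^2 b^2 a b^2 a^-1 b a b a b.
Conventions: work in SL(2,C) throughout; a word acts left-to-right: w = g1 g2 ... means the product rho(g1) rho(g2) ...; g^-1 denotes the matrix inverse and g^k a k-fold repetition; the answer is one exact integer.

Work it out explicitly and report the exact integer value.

-363431422

rho(a) = [[7, 16], [-4, -9]]
... * rho(a) = [[7, 16], [-4, -9]]  ->  [[-15, -32], [8, 17]]
... * rho(b) = [[1, 0], [-1, 1]]  ->  [[17, -32], [-9, 17]]
... * rho(a) = [[7, 16], [-4, -9]]  ->  [[247, 560], [-131, -297]]
... * rho(a) = [[7, 16], [-4, -9]]  ->  [[-511, -1088], [271, 577]]
... * rho(b) = [[1, 0], [-1, 1]]  ->  [[577, -1088], [-306, 577]]
... * rho(b) = [[1, 0], [-1, 1]]  ->  [[1665, -1088], [-883, 577]]
... * rho(a) = [[7, 16], [-4, -9]]  ->  [[16007, 36432], [-8489, -19321]]
... * rho(b) = [[1, 0], [-1, 1]]  ->  [[-20425, 36432], [10832, -19321]]
... * rho(b) = [[1, 0], [-1, 1]]  ->  [[-56857, 36432], [30153, -19321]]
... * rho(a^-1) = [[-9, -16], [4, 7]]  ->  [[657441, 1164736], [-348661, -617695]]
... * rho(b) = [[1, 0], [-1, 1]]  ->  [[-507295, 1164736], [269034, -617695]]
... * rho(a) = [[7, 16], [-4, -9]]  ->  [[-8210009, -18599344], [4354018, 9863799]]
... * rho(b) = [[1, 0], [-1, 1]]  ->  [[10389335, -18599344], [-5509781, 9863799]]
... * rho(a) = [[7, 16], [-4, -9]]  ->  [[147122721, 333623456], [-78023663, -176930687]]
... * rho(b) = [[1, 0], [-1, 1]]  ->  [[-186500735, 333623456], [98907024, -176930687]]
tr = -186500735 + -176930687 = -363431422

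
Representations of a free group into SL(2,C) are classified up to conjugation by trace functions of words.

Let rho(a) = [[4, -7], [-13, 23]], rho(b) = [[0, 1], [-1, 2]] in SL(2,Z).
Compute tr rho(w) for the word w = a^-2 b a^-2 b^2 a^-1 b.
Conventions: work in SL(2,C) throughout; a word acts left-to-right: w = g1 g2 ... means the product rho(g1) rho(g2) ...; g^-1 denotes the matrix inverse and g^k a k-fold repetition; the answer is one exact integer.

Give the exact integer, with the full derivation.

126335

rho(a^-1) = [[23, 7], [13, 4]]
... * rho(a^-1) = [[23, 7], [13, 4]]  ->  [[620, 189], [351, 107]]
... * rho(b) = [[0, 1], [-1, 2]]  ->  [[-189, 998], [-107, 565]]
... * rho(a^-1) = [[23, 7], [13, 4]]  ->  [[8627, 2669], [4884, 1511]]
... * rho(a^-1) = [[23, 7], [13, 4]]  ->  [[233118, 71065], [131975, 40232]]
... * rho(b) = [[0, 1], [-1, 2]]  ->  [[-71065, 375248], [-40232, 212439]]
... * rho(b) = [[0, 1], [-1, 2]]  ->  [[-375248, 679431], [-212439, 384646]]
... * rho(a^-1) = [[23, 7], [13, 4]]  ->  [[201899, 90988], [114301, 51511]]
... * rho(b) = [[0, 1], [-1, 2]]  ->  [[-90988, 383875], [-51511, 217323]]
tr = -90988 + 217323 = 126335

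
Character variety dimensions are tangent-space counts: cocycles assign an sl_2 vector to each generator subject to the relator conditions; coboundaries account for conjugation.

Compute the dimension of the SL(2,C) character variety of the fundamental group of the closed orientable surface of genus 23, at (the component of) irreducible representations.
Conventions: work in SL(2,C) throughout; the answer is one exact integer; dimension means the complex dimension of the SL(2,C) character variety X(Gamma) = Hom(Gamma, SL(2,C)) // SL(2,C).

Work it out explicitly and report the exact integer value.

132

Gamma = pi_1(Sigma_23) = < a_1, b_1, ..., a_23, b_23 | prod [a_i, b_i] > has 2g = 46 generators and 1 relator.
Before the relator condition, cocycle space has dim 3*46 = 138.
d_2 is surjective at irreducible rho (its cokernel H^2 is dual to H^0 = 0), so dim Z^1 = 138 - 3 = 135.
As always at irreducible rho, dim B^1 = 3.
Hence dim X = 135 - 3 = 132.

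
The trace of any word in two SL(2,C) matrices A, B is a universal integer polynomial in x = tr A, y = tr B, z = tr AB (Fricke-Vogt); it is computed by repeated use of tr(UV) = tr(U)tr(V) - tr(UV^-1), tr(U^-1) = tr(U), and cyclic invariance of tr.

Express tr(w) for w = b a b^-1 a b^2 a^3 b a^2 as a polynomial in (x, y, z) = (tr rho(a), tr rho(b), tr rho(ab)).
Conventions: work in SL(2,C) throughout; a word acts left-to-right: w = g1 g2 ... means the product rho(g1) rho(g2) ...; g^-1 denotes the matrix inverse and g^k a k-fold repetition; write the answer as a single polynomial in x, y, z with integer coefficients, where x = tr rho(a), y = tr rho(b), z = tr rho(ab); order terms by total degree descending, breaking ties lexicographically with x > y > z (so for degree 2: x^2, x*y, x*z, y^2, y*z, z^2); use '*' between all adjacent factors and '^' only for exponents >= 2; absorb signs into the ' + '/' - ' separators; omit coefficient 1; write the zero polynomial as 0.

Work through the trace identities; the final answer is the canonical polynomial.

tr(a b a b) = tr(a b)*tr(a b) - tr(1)  (split on a) = z^2 - 2
tr(b a b a b a) = tr(a b)*tr(a b a b) - tr(a^-1 b^-1)  (split on a) = z^3 - 3*z
tr(a b a) = tr(a)*tr(b a) - tr(b)  (reduce the a square) = x*z - y
tr(b a b a b) = tr(b)*tr(a b a b) - tr(a b a)  (reduce the b square) = y*z^2 - x*z - y
tr(b a b a^2 b a) = tr(a)*tr(b a b a b a) - tr(b a b a b)  (reduce the a square) = x*z^3 - y*z^2 - 2*x*z + y
tr(b a b) = tr(b)*tr(a b) - tr(a)  (reduce the b square) = y*z - x
tr(b^2 a b) = tr(b)*tr(b a b) - tr(b a)  (reduce the b square) = y^2*z - x*y - z
tr(b a b a^2 b) = tr(a)*tr(b^2 a b a) - tr(b^2 a b)  (reduce the a square) = x*y*z^2 - x^2*z - y^2*z + z
tr(a^2 b a b a^2 b) = tr(a)*tr(b a b a^2 b a) - tr(b a b a^2 b)  (reduce the a square) = x^2*z^3 - 2*x*y*z^2 - x^2*z + y^2*z + x*y - z
tr(a b a b a) = tr(a)*tr(b a b a) - tr(b a b)  (reduce the a square) = x*z^2 - y*z - x
tr(b a b a^3) = tr(a)*tr(a b a b a) - tr(a b a b)  (reduce the a square) = x^2*z^2 - x*y*z - x^2 - z^2 + 2
tr(a^2 b a b a^2) = tr(a)*tr(b a b a^3) - tr(b a b a^2)  (reduce the a square) = x^3*z^2 - x^2*y*z - x^3 - 2*x*z^2 + y*z + 3*x
tr(b a^2 b^2 a^2 b a) = tr(b)*tr(a^2 b a b a^2 b) - tr(a^2 b a b a^2)  (reduce the b square) = x^2*y*z^3 - x^3*z^2 - 2*x*y^2*z^2 + y^3*z + x^3 + x*y^2 + 2*x*z^2 - 2*y*z - 3*x
tr(a^2) = tr(a)*tr(a) - tr(1)  (reduce the a square) = x^2 - 2
tr(a b^2 a) = tr(b)*tr(a^2 b) - tr(a^2)  (reduce the b square) = x*y*z - x^2 - y^2 + 2
tr(b^2 a b^2 a) = tr(b)*tr(a b^2 a b) - tr(a b^2 a)  (reduce the b square) = y^2*z^2 - 2*x*y*z + x^2 - 2
tr(b^2 a b^2) = tr(b)*tr(a b^3) - tr(a b^2)  (reduce the b square) = y^3*z - x*y^2 - 2*y*z + x
tr(b^2 a^2 b^2 a) = tr(a)*tr(b^2 a b^2 a) - tr(b^2 a b^2)  (reduce the a square) = x*y^2*z^2 - 2*x^2*y*z - y^3*z + x^3 + x*y^2 + 2*y*z - 3*x
tr(b^2) = tr(b)*tr(b) - tr(1)  (reduce the b square) = y^2 - 2
tr(b^3) = tr(b)*tr(b^2) - tr(b)  (reduce the b square) = y^3 - 3*y
tr(b^4) = tr(b)*tr(b^3) - tr(b^2)  (reduce the b square) = y^4 - 4*y^2 + 2
tr(b^2 a^2 b^2) = tr(a)*tr(b^4 a) - tr(b^4)  (reduce the a square) = x*y^3*z - x^2*y^2 - y^4 - 2*x*y*z + x^2 + 4*y^2 - 2
tr(b a^2 b^2 a^2 b) = tr(a)*tr(b^2 a^2 b^2 a) - tr(b^2 a^2 b^2)  (reduce the a square) = x^2*y^2*z^2 - 2*x^3*y*z - 2*x*y^3*z + x^4 + 2*x^2*y^2 + y^4 + 4*x*y*z - 4*x^2 - 4*y^2 + 2
tr(b a^2 b a^2 b^2 a^2) = tr(a)*tr(b a^2 b^2 a^2 b a) - tr(b a^2 b^2 a^2 b)  (reduce the a square) = x^3*y*z^3 - x^4*z^2 - 3*x^2*y^2*z^2 + 2*x^3*y*z + 3*x*y^3*z - x^2*y^2 + 2*x^2*z^2 - y^4 - 6*x*y*z + x^2 + 4*y^2 - 2
tr(a b a^2 b a) = tr(a)*tr(b a^2 b a) - tr(b a^2 b)  (reduce the a square) = x^2*z^2 - 2*x*y*z + y^2 - 2
tr(b^2 a b a^2 b a) = tr(b)*tr(a b a^2 b a b) - tr(a b a^2 b a)  (reduce the b square) = x*y*z^3 - x^2*z^2 - y^2*z^2 + 2
tr(b^2 a b a^2 b) = tr(b)*tr(a b a^2 b^2) - tr(a b a^2 b)  (reduce the b square) = x*y^2*z^2 - x^2*y*z - y^3*z - x*z^2 + 2*y*z + x
tr(b a^2 b a^2 b^2 a) = tr(a)*tr(b^2 a b a^2 b a) - tr(b^2 a b a^2 b)  (reduce the a square) = x^2*y*z^3 - x^3*z^2 - 2*x*y^2*z^2 + x^2*y*z + y^3*z + x*z^2 - 2*y*z + x
tr(a b^2 a^3 b a^2 b a) = tr(a)*tr(b a^2 b a^2 b^2 a^2) - tr(b a^2 b a^2 b^2 a)  (reduce the a square) = x^4*y*z^3 - x^5*z^2 - 3*x^3*y^2*z^2 + 2*x^4*y*z + 3*x^2*y^3*z - x^2*y*z^3 - x^3*y^2 + 3*x^3*z^2 - x*y^4 + 2*x*y^2*z^2 - 7*x^2*y*z - y^3*z + x^3 + 4*x*y^2 - x*z^2 + 2*y*z - 3*x
tr(a b a b a b a b) = tr(a b a b)*tr(a b a b) - tr(1)  (split on a) = z^4 - 4*z^2 + 2
tr(b a b a b a b^2 a) = tr(b)*tr(a b a b a b a b) - tr(a b a b a b a)  (reduce the b square) = y*z^4 - x*z^3 - 3*y*z^2 + 2*x*z + y
tr(b a b a b a b) = tr(b)*tr(a b a b a b) - tr(a b a b a)  (reduce the b square) = y*z^3 - x*z^2 - 2*y*z + x
tr(b a b a b a b^2) = tr(b)*tr(b a b a b a b) - tr(b a b a b a)  (reduce the b square) = y^2*z^3 - x*y*z^2 - 2*y^2*z - z^3 + x*y + 3*z
tr(b a b a b^2 a^2 b a) = tr(a)*tr(b a b a b a b^2 a) - tr(b a b a b a b^2)  (reduce the a square) = x*y*z^4 - x^2*z^3 - y^2*z^3 - 2*x*y*z^2 + 2*x^2*z + 2*y^2*z + z^3 - 3*z
tr(b a b a b^2) = tr(b)*tr(a b a b^2) - tr(a b a b)  (reduce the b square) = y^2*z^2 - x*y*z - y^2 - z^2 + 2
tr(a b a b^2 a^2 b) = tr(a)*tr(b a b a b^2 a) - tr(b a b a b^2)  (reduce the a square) = x*y*z^3 - x^2*z^2 - y^2*z^2 - x*y*z + x^2 + y^2 + z^2 - 2
tr(a^2 b a) = tr(a)*tr(a b a) - tr(a b)  (reduce the a square) = x^2*z - x*y - z
tr(b a b^2 a^2) = tr(b)*tr(a^2 b a b) - tr(a^2 b a)  (reduce the b square) = x*y*z^2 - x^2*z - y^2*z + z
tr(a b a b^2 a^2) = tr(a)*tr(b a b^2 a^2) - tr(b a b^2 a)  (reduce the a square) = x^2*y*z^2 - x^3*z - x*y^2*z - y*z^2 + 2*x*z + y
tr(b a b a b^2 a^2 b) = tr(b)*tr(a b a b^2 a^2 b) - tr(a b a b^2 a^2)  (reduce the b square) = x*y^2*z^3 - 2*x^2*y*z^2 - y^3*z^2 + x^3*z + x^2*y + y^3 + 2*y*z^2 - 2*x*z - 3*y
tr(a b a^2 b a b a b^2 a) = tr(a)*tr(b a b a b^2 a^2 b a) - tr(b a b a b^2 a^2 b)  (reduce the a square) = x^2*y*z^4 - x^3*z^3 - 2*x*y^2*z^3 + y^3*z^2 + x^3*z + 2*x*y^2*z + x*z^3 - x^2*y - y^3 - 2*y*z^2 - x*z + 3*y
tr(a b a^2 b a b a b) = tr(a)*tr(b a b a b a b a) - tr(b a b a b a b)  (reduce the a square) = x*z^4 - y*z^3 - 3*x*z^2 + 2*y*z + x
tr(a b a^2 b a b a b^2) = tr(b)*tr(a b a^2 b a b a b) - tr(a b a^2 b a b a)  (reduce the b square) = x*y*z^4 - x^2*z^3 - y^2*z^3 - x*y*z^2 + x^2*z + y^2*z + z
tr(a b^2 a^3 b a^2 b a b) = tr(a)*tr(a b a^2 b a b a b^2 a) - tr(a b a^2 b a b a b^2)  (reduce the a square) = x^3*y*z^4 - x^4*z^3 - 2*x^2*y^2*z^3 + x*y^3*z^2 - x*y*z^4 + x^4*z + 2*x^2*y^2*z + 2*x^2*z^3 + y^2*z^3 - x^3*y - x*y^3 - x*y*z^2 - 2*x^2*z - y^2*z + 3*x*y - z
tr(b a b^-1 a b^2 a^3 b a^2) = tr(a b^2 a^3 b a^2 b a)*tr(b) - tr(a b^2 a^3 b a^2 b a b)  (eliminate b^-1) = x^4*y^2*z^3 - x^5*y*z^2 - 3*x^3*y^3*z^2 - x^3*y*z^4 + 2*x^4*y^2*z + x^4*z^3 + 3*x^2*y^4*z + x^2*y^2*z^3 - x^3*y^3 + 3*x^3*y*z^2 - x*y^5 + x*y^3*z^2 + x*y*z^4 - x^4*z - 9*x^2*y^2*z - 2*x^2*z^3 - y^4*z - y^2*z^3 + 2*x^3*y + 5*x*y^3 + 2*x^2*z + 3*y^2*z - 6*x*y + z

x^4*y^2*z^3 - x^5*y*z^2 - 3*x^3*y^3*z^2 - x^3*y*z^4 + 2*x^4*y^2*z + x^4*z^3 + 3*x^2*y^4*z + x^2*y^2*z^3 - x^3*y^3 + 3*x^3*y*z^2 - x*y^5 + x*y^3*z^2 + x*y*z^4 - x^4*z - 9*x^2*y^2*z - 2*x^2*z^3 - y^4*z - y^2*z^3 + 2*x^3*y + 5*x*y^3 + 2*x^2*z + 3*y^2*z - 6*x*y + z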